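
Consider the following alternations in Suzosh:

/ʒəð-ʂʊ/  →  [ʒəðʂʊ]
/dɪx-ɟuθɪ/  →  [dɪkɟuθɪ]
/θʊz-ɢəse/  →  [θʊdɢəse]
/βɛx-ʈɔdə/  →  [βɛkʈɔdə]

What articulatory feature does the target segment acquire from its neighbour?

Underlying /x/ is realised as [k] next to /ɟ/; /ɟ/ itself does not change.
The change fricative → stop matches the manner of the following /ɟ/, identifying this as manner assimilation.
Checking the remaining alternations: /z/ → [d] before /ɢ/ (fricative → stop, matching a stop); /x/ → [k] before /ʈ/ (fricative → stop, matching a stop) — only manner changes, and always toward the following segment.
No alternation appears in [ʒəðʂʊ]: there the adjacent consonants already agree in manner (/ð/ and /ʂ/ are both fricatives), so this form is consistent with the same rule.

manner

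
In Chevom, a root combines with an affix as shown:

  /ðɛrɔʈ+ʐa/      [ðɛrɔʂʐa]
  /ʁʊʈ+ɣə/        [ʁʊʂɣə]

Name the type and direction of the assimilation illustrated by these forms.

regressive manner assimilation

The segment that alternates is /ʈ/, which surfaces as [ʂ] when adjacent to /ʐ/.
/ʈ/ is a stop while /ʐ/ is a fricative; the output [ʂ] is a fricative, matching the trigger — so the feature that spreads is manner.
Place and voice are unchanged, so the assimilation is partial, not total.
The same holds elsewhere in the data: /ʈ/ → [ʂ] before /ɣ/ (stop → fricative, matching a fricative) — only manner changes, and always toward the following segment.
The trigger is the following segment, so the direction is regressive (anticipatory).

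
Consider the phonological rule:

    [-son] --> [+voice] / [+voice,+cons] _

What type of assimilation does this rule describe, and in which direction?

The structural change is [+voice], and the conditioning segment [+voice,+cons] (a voiced consonant) is itself voiced, so the target comes to share the voicing of its neighbour — voicing assimilation.
The conditioning segment sits to the left of the focus bar, meaning the trigger precedes the segment that changes — progressive assimilation.

progressive voicing assimilation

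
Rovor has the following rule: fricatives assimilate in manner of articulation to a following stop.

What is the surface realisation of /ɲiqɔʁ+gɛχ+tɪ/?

/ʁ/ is a voiced uvular fricative. The following trigger /g/ is a stop, so /ʁ/ must become a stop as well.
A voiced uvular stop is [ɢ], so the surface segment is [ɢ].
At the second juncture, /χ/ likewise becomes [q] adjacent to /t/.

[ɲiqɔɢgɛqtɪ]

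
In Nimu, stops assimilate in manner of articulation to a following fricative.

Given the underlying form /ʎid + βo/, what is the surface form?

The rule targets /d/ (voiced alveolar stop), which sits before the trigger /β/ (fricative).
The voiced alveolar fricative is [z], so /d/ → [z].

[ʎizβo]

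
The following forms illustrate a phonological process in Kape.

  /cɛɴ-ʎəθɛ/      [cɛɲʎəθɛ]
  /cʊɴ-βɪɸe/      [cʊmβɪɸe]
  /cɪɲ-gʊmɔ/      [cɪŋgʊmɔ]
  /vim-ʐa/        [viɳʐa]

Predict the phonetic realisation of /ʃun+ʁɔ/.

[ʃuɴʁɔ]

The data show regressive place assimilation: /ɴ/ → [ɲ] before /ʎ/; /ɴ/ → [m] before /β/; /ɲ/ → [ŋ] before /g/; /m/ → [ɳ] before /ʐ/. In each pair only place changes, matching the following consonant, while manner and voice stay constant.
/n/ is a voiced alveolar nasal. The following trigger /ʁ/ is uvular, so /n/ must become uvular as well.
Changing only its place to uvular gives [ɴ] — the voiced uvular nasal.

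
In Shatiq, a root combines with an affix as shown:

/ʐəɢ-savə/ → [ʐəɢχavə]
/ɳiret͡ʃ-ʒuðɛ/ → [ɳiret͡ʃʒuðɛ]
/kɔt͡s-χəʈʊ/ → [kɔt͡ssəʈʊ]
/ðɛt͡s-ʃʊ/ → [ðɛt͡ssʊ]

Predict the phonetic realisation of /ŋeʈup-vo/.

The data show progressive place assimilation: /s/ → [χ] after /ɢ/; /χ/ → [s] after /t͡s/; /ʃ/ → [s] after /t͡s/. In each pair only place changes, matching the preceding consonant, while manner and voice stay constant.
No alternation appears in [ɳiret͡ʃʒuðɛ]: there the adjacent consonants already agree in place (/ʒ/ and /t͡ʃ/ are both postalveolar), so this form is consistent with the same rule.
/v/ is a voiced labiodental fricative. The preceding trigger /p/ is bilabial, so /v/ must become bilabial as well.
The voiced bilabial fricative is [β], so /v/ → [β].

[ŋeʈupβo]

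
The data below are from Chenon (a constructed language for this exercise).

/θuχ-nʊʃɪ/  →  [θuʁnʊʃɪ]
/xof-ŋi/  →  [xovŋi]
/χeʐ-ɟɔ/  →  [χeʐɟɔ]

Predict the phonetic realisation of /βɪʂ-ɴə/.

The data show regressive voicing assimilation: /χ/ → [ʁ] before /n/; /f/ → [v] before /ŋ/. In each pair only voicing changes, matching the following consonant, while place and manner stay constant.
Nothing changes in [χeʐɟɔ]: there the adjacent consonants already agree in voicing (/ʐ/ and /ɟ/ are both voiced), so this form is consistent with the same rule.
The rule targets /ʂ/ (voiceless retroflex fricative), which sits before the trigger /ɴ/ (voiced).
Changing only its voicing to voiced gives [ʐ] — the voiced retroflex fricative.

[βɪʐɴə]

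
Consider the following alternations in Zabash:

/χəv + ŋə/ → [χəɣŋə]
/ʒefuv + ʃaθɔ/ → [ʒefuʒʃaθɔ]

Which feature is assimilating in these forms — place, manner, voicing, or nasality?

place

Comparing underlying and surface forms, /v/ → [ɣ] is the alternation; the neighbouring /ŋ/ is constant.
The change labiodental → velar matches the place of the following /ŋ/, identifying this as place assimilation.
The same holds elsewhere in the data: /v/ → [ʒ] before /ʃ/ (labiodental → postalveolar, matching postalveolar) — only place changes, and always toward the following segment.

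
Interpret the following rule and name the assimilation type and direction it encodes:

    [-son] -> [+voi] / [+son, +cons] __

progressive voicing assimilation

The structural change is [+voi], and the conditioning segment [+son, +cons] (a sonorant consonant) is itself voiced, so the target comes to share the voicing of its neighbour — voicing assimilation.
Since the environment is written before the underscore, the trigger precedes the target; the direction is progressive.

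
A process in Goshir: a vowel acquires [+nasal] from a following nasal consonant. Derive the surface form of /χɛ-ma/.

[χɛ̃ma]

/ɛ/ sits next to the nasal /m/ and is therefore nasalised to [ɛ̃].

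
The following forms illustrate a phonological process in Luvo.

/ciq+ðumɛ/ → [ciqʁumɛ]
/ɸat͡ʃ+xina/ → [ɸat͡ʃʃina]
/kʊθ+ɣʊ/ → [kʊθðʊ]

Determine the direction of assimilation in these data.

progressive

Underlying /ð/ is realised as [ʁ] next to /q/; /q/ itself does not change.
The change dental → uvular matches the place of the preceding /q/, identifying this as place assimilation.
The other alternating forms pattern the same way: /x/ → [ʃ] after /t͡ʃ/ (velar → postalveolar, matching postalveolar); /ɣ/ → [ð] after /θ/ (velar → dental, matching dental) — only place changes, and always toward the preceding segment.
Since the segment that changes follows the conditioning segment, the assimilation is progressive.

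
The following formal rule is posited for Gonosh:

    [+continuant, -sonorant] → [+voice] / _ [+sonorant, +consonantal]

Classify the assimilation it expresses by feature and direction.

The target ([+continuant, -sonorant], fricatives) acquires [+voice] next to a sonorant consonant ([+sonorant, +consonantal]) — it takes on the voicing of its neighbour, so the feature that spreads is voicing.
The conditioning segment sits to the right of the focus bar, meaning the trigger follows the segment that changes — regressive assimilation.

regressive voicing assimilation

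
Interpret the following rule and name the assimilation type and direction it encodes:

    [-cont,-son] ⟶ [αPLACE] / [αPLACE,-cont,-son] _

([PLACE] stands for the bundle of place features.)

progressive place assimilation

The shared variable α links the value of the place features (abbreviated [PLACE]) on the target to the same value on the neighbouring segment, so place is the feature that assimilates.
Since the environment is written before the underscore, the trigger precedes the target; the direction is progressive.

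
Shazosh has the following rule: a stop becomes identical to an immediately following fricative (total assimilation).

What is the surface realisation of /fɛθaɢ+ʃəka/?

[fɛθaʃʃəka]

/ɢ/ is the segment targeted by the rule; it sits immediately before /ʃ/, so it assimilates completely and surfaces as [ʃ].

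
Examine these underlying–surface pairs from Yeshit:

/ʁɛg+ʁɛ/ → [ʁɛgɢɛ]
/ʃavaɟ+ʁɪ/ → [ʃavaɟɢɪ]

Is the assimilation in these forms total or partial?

partial assimilation

Comparing underlying and surface forms, /ʁ/ → [ɢ] is the alternation; the neighbouring /g/ is constant.
/ʁ/ is a fricative while /g/ is a stop; the output [ɢ] is a stop, matching the trigger — so the feature that spreads is manner.
Place and voice are unchanged, so the assimilation is partial, not total.
The same holds elsewhere in the data: /ʁ/ → [ɢ] after /ɟ/ (fricative → stop, matching a stop) — only manner changes, and always toward the preceding segment.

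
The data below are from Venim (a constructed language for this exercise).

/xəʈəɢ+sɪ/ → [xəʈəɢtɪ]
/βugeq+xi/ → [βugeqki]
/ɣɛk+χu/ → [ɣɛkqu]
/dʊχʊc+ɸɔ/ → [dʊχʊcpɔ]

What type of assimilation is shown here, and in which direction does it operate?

Underlying /s/ is realised as [t] next to /ɢ/; /ɢ/ itself does not change.
The change fricative → stop matches the manner of the preceding /ɢ/, identifying this as manner assimilation.
Place and voice are unchanged, so the assimilation is partial, not total.
The other alternating forms pattern the same way: /x/ → [k] after /q/ (fricative → stop, matching a stop); /χ/ → [q] after /k/ (fricative → stop, matching a stop); /ɸ/ → [p] after /c/ (fricative → stop, matching a stop) — only manner changes, and always toward the preceding segment.
The trigger is the preceding segment, so the direction is progressive (perseverative).

progressive manner assimilation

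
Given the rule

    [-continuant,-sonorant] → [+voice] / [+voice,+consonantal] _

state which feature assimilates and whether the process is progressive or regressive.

The target ([-continuant,-sonorant], stops) acquires [+voice] next to a voiced consonant ([+voice,+consonantal]) — it takes on the voicing of its neighbour, so the feature that spreads is voicing.
The conditioning segment sits to the left of the focus bar, meaning the trigger precedes the segment that changes — progressive assimilation.

progressive voicing assimilation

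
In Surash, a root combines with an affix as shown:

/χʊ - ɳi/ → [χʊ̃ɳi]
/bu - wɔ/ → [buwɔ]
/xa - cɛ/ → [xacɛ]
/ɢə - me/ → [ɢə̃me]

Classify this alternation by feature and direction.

regressive nasality assimilation (vowel nasalisation)

The vowel /ʊ/ surfaces as nasalised [ʊ̃] next to the following nasal /ɳ/ — it has acquired the [+nasal] feature of its neighbour.
Likewise in the remaining data: /ə/ → [ə̃] before /m/ — each time a vowel is nasalised next to a following nasal.
No change occurs in [buwɔ], [xacɛ] because the vowel at the boundary is adjacent to an oral consonant, not a nasal (/u/ next to /w/; /a/ next to /c/).
Because the conditioning nasal is to the right of the vowel that changes, the process is regressive (anticipatory).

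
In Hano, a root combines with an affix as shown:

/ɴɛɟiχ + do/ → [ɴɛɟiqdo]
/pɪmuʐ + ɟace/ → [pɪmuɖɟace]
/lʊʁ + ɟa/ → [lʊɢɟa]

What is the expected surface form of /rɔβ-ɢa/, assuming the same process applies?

The data show regressive manner assimilation: /χ/ → [q] before /d/; /ʐ/ → [ɖ] before /ɟ/; /ʁ/ → [ɢ] before /ɟ/. In each pair only manner changes, matching the following consonant, while place and voice stay constant.
/β/ is a voiced bilabial fricative. The following trigger /ɢ/ is a stop, so /β/ must become a stop as well.
A voiced bilabial stop is [b], so the surface segment is [b].

[rɔbɢa]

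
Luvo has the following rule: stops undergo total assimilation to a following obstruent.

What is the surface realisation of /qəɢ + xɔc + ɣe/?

[qəxxɔɣɣe]

/ɢ/ is the segment targeted by the rule; it sits immediately before /x/, so it assimilates completely and surfaces as [x].
At the second juncture, /c/ likewise becomes [ɣ] adjacent to /ɣ/.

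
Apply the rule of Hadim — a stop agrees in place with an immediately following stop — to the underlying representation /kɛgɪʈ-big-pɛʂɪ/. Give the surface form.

[kɛgɪpbibpɛʂɪ]

The rule targets /ʈ/ (voiceless retroflex stop), which sits before the trigger /b/ (bilabial).
The voiceless bilabial stop is [p], so /ʈ/ → [p].
At the second juncture, /g/ likewise becomes [b] adjacent to /p/.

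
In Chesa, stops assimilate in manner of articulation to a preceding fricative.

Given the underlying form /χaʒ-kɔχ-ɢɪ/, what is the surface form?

/k/ is a voiceless velar stop. The preceding trigger /ʒ/ is a fricative, so /k/ must become a fricative as well.
The voiceless velar fricative is [x], so /k/ → [x].
At the second juncture, /ɢ/ likewise becomes [ʁ] adjacent to /χ/.

[χaʒxɔχʁɪ]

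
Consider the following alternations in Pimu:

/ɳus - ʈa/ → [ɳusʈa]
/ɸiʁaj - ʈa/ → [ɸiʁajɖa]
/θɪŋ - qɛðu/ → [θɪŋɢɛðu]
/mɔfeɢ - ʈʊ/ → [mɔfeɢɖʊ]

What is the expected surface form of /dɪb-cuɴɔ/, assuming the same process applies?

The data show progressive voicing assimilation: /ʈ/ → [ɖ] after /j/; /q/ → [ɢ] after /ŋ/; /ʈ/ → [ɖ] after /ɢ/. In each pair only voicing changes, matching the preceding consonant, while place and manner stay constant.
No alternation appears in [ɳusʈa]: there the adjacent consonants already agree in voicing (/ʈ/ and /s/ are both voiceless), so this form is consistent with the same rule.
/c/ is a voiceless palatal stop. The preceding trigger /b/ is voiced, so /c/ must become voiced as well.
The voiced palatal stop is [ɟ], so /c/ → [ɟ].

[dɪbɟuɴɔ]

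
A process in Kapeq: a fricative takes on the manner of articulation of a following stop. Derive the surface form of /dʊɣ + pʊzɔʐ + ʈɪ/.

[dʊgpʊzɔɖʈɪ]

The rule targets /ɣ/ (voiced velar fricative), which sits before the trigger /p/ (stop).
Changing only its manner to stop gives [g] — the voiced velar stop.
At the second juncture, /ʐ/ likewise becomes [ɖ] adjacent to /ʈ/.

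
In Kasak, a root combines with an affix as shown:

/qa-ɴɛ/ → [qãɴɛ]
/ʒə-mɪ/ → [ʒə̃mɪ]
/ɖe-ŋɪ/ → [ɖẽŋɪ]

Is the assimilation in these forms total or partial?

partial assimilation

The vowel /a/ surfaces as nasalised [ã] next to the following nasal /ɴ/ — it has acquired the [+nasal] feature of its neighbour.
The other forms show the same pattern: /ə/ → [ə̃] before /m/; /e/ → [ẽ] before /ŋ/ — each time a vowel is nasalised next to a following nasal.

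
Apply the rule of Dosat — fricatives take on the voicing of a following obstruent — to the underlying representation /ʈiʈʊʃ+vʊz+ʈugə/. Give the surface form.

/ʃ/ is a voiceless postalveolar fricative. The following trigger /v/ is voiced, so /ʃ/ must become voiced as well.
The voiced postalveolar fricative is [ʒ], so /ʃ/ → [ʒ].
At the second juncture, /z/ likewise becomes [s] adjacent to /ʈ/.

[ʈiʈʊʒvʊsʈugə]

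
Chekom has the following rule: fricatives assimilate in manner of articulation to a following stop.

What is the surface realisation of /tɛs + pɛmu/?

[tɛtpɛmu]

/s/ is a voiceless alveolar fricative. The following trigger /p/ is a stop, so /s/ must become a stop as well.
Changing only its manner to stop gives [t] — the voiceless alveolar stop.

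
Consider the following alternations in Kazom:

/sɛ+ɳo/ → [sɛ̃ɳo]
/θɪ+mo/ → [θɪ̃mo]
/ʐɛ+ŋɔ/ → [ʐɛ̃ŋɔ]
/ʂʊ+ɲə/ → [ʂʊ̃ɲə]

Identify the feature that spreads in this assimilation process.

nasality

The vowel /ɛ/ surfaces as nasalised [ɛ̃] next to the following nasal /ɳ/ — it has acquired the [+nasal] feature of its neighbour.
Likewise in the remaining data: /ɪ/ → [ɪ̃] before /m/; /ɛ/ → [ɛ̃] before /ŋ/; /ʊ/ → [ʊ̃] before /ɲ/ — each time a vowel is nasalised next to a following nasal.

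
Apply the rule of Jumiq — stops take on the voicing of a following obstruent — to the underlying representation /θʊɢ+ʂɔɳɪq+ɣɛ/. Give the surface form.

The rule targets /ɢ/ (voiced uvular stop), which sits before the trigger /ʂ/ (voiceless).
The voiceless uvular stop is [q], so /ɢ/ → [q].
The same rule applies at the second boundary: /q/ → [ɢ] next to /ɣ/.

[θʊqʂɔɳɪɢɣɛ]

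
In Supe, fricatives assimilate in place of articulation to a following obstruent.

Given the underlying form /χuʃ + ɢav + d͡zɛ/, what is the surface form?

The rule targets /ʃ/ (voiceless postalveolar fricative), which sits before the trigger /ɢ/ (uvular).
Changing only its place to uvular gives [χ] — the voiceless uvular fricative.
The same rule applies at the second boundary: /v/ → [z] next to /d͡z/.

[χuχɢazd͡zɛ]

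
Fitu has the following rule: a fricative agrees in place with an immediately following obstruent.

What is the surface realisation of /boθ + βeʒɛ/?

The rule targets /θ/ (voiceless dental fricative), which sits before the trigger /β/ (bilabial).
Changing only its place to bilabial gives [ɸ] — the voiceless bilabial fricative.

[boɸβeʒɛ]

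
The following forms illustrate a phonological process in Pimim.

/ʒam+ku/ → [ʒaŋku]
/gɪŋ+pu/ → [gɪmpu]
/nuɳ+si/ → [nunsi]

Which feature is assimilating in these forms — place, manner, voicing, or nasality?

The segment that alternates is /m/, which surfaces as [ŋ] when adjacent to /k/.
/m/ is bilabial while /k/ is velar; the output [ŋ] is velar, matching the trigger — so the feature that spreads is place.
Checking the remaining alternations: /ŋ/ → [m] before /p/ (velar → bilabial, matching bilabial); /ɳ/ → [n] before /s/ (retroflex → alveolar, matching alveolar) — only place changes, and always toward the following segment.

place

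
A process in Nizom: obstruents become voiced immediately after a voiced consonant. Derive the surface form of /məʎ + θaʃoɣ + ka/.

/θ/ is a voiceless dental fricative. The preceding trigger /ʎ/ is voiced, so /θ/ must become voiced as well.
The voiced dental fricative is [ð], so /θ/ → [ð].
At the second juncture, /k/ likewise becomes [g] adjacent to /ɣ/.

[məʎðaʃoɣga]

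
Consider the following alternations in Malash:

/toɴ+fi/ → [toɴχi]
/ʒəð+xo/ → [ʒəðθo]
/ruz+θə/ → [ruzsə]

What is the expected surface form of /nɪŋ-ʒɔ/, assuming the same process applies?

[nɪŋɣɔ]

The data show progressive place assimilation: /f/ → [χ] after /ɴ/; /x/ → [θ] after /ð/; /θ/ → [s] after /z/. In each pair only place changes, matching the preceding consonant, while manner and voice stay constant.
/ʒ/ is a voiced postalveolar fricative. The preceding trigger /ŋ/ is velar, so /ʒ/ must become velar as well.
A voiced velar fricative is [ɣ], so the surface segment is [ɣ].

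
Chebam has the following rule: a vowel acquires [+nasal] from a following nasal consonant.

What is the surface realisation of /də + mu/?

/ə/ sits next to the nasal /m/ and is therefore nasalised to [ə̃].

[də̃mu]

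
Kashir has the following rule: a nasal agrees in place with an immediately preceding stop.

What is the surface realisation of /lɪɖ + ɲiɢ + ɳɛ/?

[lɪɖɳiɢɴɛ]

/ɲ/ is a voiced palatal nasal. The preceding trigger /ɖ/ is retroflex, so /ɲ/ must become retroflex as well.
The voiced retroflex nasal is [ɳ], so /ɲ/ → [ɳ].
At the second juncture, /ɳ/ likewise becomes [ɴ] adjacent to /ɢ/.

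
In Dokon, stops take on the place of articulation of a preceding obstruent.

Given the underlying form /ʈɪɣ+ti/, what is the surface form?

The rule targets /t/ (voiceless alveolar stop), which sits after the trigger /ɣ/ (velar).
A voiceless velar stop is [k], so the surface segment is [k].

[ʈɪɣki]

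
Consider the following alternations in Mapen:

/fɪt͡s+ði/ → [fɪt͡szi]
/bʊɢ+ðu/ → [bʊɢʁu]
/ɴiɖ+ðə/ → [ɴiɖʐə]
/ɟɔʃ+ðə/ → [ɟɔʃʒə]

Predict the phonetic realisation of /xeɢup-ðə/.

[xeɢupβə]

The data show progressive place assimilation: /ð/ → [z] after /t͡s/; /ð/ → [ʁ] after /ɢ/; /ð/ → [ʐ] after /ɖ/; /ð/ → [ʒ] after /ʃ/. In each pair only place changes, matching the preceding consonant, while manner and voice stay constant.
/ð/ is a voiced dental fricative. The preceding trigger /p/ is bilabial, so /ð/ must become bilabial as well.
The voiced bilabial fricative is [β], so /ð/ → [β].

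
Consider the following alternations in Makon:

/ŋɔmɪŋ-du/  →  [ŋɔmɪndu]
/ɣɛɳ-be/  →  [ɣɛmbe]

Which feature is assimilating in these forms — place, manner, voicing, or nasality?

The segment that alternates is /ŋ/, which surfaces as [n] when adjacent to /d/.
The change velar → alveolar matches the place of the following /d/, identifying this as place assimilation.
Checking the remaining alternation: /ɳ/ → [m] before /b/ (retroflex → bilabial, matching bilabial) — only place changes, and always toward the following segment.

place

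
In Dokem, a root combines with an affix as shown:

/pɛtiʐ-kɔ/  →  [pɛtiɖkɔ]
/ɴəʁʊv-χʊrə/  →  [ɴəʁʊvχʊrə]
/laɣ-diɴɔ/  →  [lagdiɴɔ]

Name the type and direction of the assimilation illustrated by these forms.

regressive manner assimilation

Comparing underlying and surface forms, /ʐ/ → [ɖ] is the alternation; the neighbouring /k/ is constant.
/ʐ/ is a fricative while /k/ is a stop; the output [ɖ] is a stop, matching the trigger — so the feature that spreads is manner.
Place and voice are unchanged, so the assimilation is partial, not total.
The same holds elsewhere in the data: /ɣ/ → [g] before /d/ (fricative → stop, matching a stop) — only manner changes, and always toward the following segment.
Nothing changes in [ɴəʁʊvχʊrə]: there the adjacent consonants already agree in manner (/v/ and /χ/ are both fricatives), so this form is consistent with the same rule.
Since the segment that changes precedes the conditioning segment, the assimilation is regressive.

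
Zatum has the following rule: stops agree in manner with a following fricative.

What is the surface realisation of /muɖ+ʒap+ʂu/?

The rule targets /ɖ/ (voiced retroflex stop), which sits before the trigger /ʒ/ (fricative).
The voiced retroflex fricative is [ʐ], so /ɖ/ → [ʐ].
At the second juncture, /p/ likewise becomes [ɸ] adjacent to /ʂ/.

[muʐʒaɸʂu]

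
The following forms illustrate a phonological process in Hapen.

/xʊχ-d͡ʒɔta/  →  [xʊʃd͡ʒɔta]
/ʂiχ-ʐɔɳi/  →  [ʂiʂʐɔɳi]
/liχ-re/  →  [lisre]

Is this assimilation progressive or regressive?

Underlying /χ/ is realised as [ʃ] next to /d͡ʒ/; /d͡ʒ/ itself does not change.
/χ/ is uvular while /d͡ʒ/ is postalveolar; the output [ʃ] is postalveolar, matching the trigger — so the feature that spreads is place.
The other alternating forms pattern the same way: /χ/ → [ʂ] before /ʐ/ (uvular → retroflex, matching retroflex); /χ/ → [s] before /r/ (uvular → alveolar, matching alveolar) — only place changes, and always toward the following segment.
Since the segment that changes precedes the conditioning segment, the assimilation is regressive.

regressive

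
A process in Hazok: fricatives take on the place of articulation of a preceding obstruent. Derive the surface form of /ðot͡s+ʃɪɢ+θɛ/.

[ðot͡ssɪɢχɛ]

The rule targets /ʃ/ (voiceless postalveolar fricative), which sits after the trigger /t͡s/ (alveolar).
A voiceless alveolar fricative is [s], so the surface segment is [s].
At the second juncture, /θ/ likewise becomes [χ] adjacent to /ɢ/.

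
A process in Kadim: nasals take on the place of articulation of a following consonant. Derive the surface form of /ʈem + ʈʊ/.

[ʈeɳʈʊ]

The rule targets /m/ (voiced bilabial nasal), which sits before the trigger /ʈ/ (retroflex).
Changing only its place to retroflex gives [ɳ] — the voiced retroflex nasal.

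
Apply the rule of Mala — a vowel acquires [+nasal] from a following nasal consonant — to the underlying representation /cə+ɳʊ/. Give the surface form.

/ə/ sits next to the nasal /ɳ/ and is therefore nasalised to [ə̃].

[cə̃ɳʊ]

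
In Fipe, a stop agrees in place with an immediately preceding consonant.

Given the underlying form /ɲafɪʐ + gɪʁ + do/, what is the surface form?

The rule targets /g/ (voiced velar stop), which sits after the trigger /ʐ/ (retroflex).
Changing only its place to retroflex gives [ɖ] — the voiced retroflex stop.
The same rule applies at the second boundary: /d/ → [ɢ] next to /ʁ/.

[ɲafɪʐɖɪʁɢo]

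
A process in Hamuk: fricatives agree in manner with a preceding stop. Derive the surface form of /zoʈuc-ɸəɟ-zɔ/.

/ɸ/ is a voiceless bilabial fricative. The preceding trigger /c/ is a stop, so /ɸ/ must become a stop as well.
A voiceless bilabial stop is [p], so the surface segment is [p].
At the second juncture, /z/ likewise becomes [d] adjacent to /ɟ/.

[zoʈucpəɟdɔ]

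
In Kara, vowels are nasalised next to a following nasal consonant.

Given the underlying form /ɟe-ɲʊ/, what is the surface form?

[ɟẽɲʊ]

The vowel /e/ is adjacent to the following nasal /ɲ/, so it acquires [+nasal] and surfaces as [ẽ].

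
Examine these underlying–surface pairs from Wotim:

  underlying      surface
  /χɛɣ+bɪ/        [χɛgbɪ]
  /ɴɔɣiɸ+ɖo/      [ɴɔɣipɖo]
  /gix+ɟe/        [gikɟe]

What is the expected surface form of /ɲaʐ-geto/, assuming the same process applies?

The data show regressive manner assimilation: /ɣ/ → [g] before /b/; /ɸ/ → [p] before /ɖ/; /x/ → [k] before /ɟ/. In each pair only manner changes, matching the following consonant, while place and voice stay constant.
The rule targets /ʐ/ (voiced retroflex fricative), which sits before the trigger /g/ (stop).
Changing only its manner to stop gives [ɖ] — the voiced retroflex stop.

[ɲaɖgeto]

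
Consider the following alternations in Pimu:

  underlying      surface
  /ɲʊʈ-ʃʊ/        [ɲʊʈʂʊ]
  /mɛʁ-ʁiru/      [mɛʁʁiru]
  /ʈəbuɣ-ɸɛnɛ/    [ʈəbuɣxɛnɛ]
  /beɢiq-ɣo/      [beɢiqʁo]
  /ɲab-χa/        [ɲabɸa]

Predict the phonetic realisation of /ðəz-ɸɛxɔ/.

The data show progressive place assimilation: /ʃ/ → [ʂ] after /ʈ/; /ɸ/ → [x] after /ɣ/; /ɣ/ → [ʁ] after /q/; /χ/ → [ɸ] after /b/. In each pair only place changes, matching the preceding consonant, while manner and voice stay constant.
No alternation appears in [mɛʁʁiru]: there the adjacent consonants already agree in place (/ʁ/ and /ʁ/ are both uvular), so this form is consistent with the same rule.
The rule targets /ɸ/ (voiceless bilabial fricative), which sits after the trigger /z/ (alveolar).
The voiceless alveolar fricative is [s], so /ɸ/ → [s].

[ðəzsɛxɔ]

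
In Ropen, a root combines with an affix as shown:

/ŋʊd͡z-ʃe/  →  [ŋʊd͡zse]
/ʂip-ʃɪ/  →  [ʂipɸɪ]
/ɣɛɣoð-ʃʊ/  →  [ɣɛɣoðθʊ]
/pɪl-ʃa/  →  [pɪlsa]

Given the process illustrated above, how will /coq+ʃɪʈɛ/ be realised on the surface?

[coqχɪʈɛ]

The data show progressive place assimilation: /ʃ/ → [s] after /d͡z/; /ʃ/ → [ɸ] after /p/; /ʃ/ → [θ] after /ð/; /ʃ/ → [s] after /l/. In each pair only place changes, matching the preceding consonant, while manner and voice stay constant.
The rule targets /ʃ/ (voiceless postalveolar fricative), which sits after the trigger /q/ (uvular).
The voiceless uvular fricative is [χ], so /ʃ/ → [χ].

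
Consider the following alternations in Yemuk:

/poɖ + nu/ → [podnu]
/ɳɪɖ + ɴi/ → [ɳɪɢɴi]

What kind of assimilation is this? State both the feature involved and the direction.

regressive place assimilation

Underlying /ɖ/ is realised as [d] next to /n/; /n/ itself does not change.
/ɖ/ is retroflex while /n/ is alveolar; the output [d] is alveolar, matching the trigger — so the feature that spreads is place.
Manner and voice are unchanged, so the assimilation is partial, not total.
The other alternating form patterns the same way: /ɖ/ → [ɢ] before /ɴ/ (retroflex → uvular, matching uvular) — only place changes, and always toward the following segment.
Since the segment that changes precedes the conditioning segment, the assimilation is regressive.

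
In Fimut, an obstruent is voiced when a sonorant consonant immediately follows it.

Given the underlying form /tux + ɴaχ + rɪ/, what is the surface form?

/x/ is a voiceless velar fricative. The following trigger /ɴ/ is voiced, so /x/ must become voiced as well.
Changing only its voicing to voiced gives [ɣ] — the voiced velar fricative.
At the second juncture, /χ/ likewise becomes [ʁ] adjacent to /r/.

[tuɣɴaʁrɪ]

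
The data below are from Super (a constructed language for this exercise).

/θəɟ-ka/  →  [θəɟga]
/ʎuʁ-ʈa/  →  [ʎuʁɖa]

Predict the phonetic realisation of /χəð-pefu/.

The data show progressive voicing assimilation: /k/ → [g] after /ɟ/; /ʈ/ → [ɖ] after /ʁ/. In each pair only voicing changes, matching the preceding consonant, while place and manner stay constant.
The rule targets /p/ (voiceless bilabial stop), which sits after the trigger /ð/ (voiced).
The voiced bilabial stop is [b], so /p/ → [b].

[χəðbefu]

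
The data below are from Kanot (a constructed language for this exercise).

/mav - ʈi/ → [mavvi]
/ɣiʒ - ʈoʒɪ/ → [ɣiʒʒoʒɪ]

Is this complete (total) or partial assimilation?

Underlying /ʈ/ is realised as [v] next to /v/; /v/ itself does not change.
The output [v] is identical to the trigger /v/ — every feature (place, manner, voicing) has been copied — so this is total assimilation.
The other form behaves the same way: /ʈ/ → [ʒ] after /ʒ/ — in each case the output is a copy of the preceding consonant.

total assimilation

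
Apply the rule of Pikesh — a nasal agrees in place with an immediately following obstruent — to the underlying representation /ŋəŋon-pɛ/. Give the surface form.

[ŋəŋompɛ]

/n/ is a voiced alveolar nasal. The following trigger /p/ is bilabial, so /n/ must become bilabial as well.
A voiced bilabial nasal is [m], so the surface segment is [m].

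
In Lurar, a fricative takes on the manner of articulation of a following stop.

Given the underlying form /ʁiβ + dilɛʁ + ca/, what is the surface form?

[ʁibdilɛɢca]

The rule targets /β/ (voiced bilabial fricative), which sits before the trigger /d/ (stop).
A voiced bilabial stop is [b], so the surface segment is [b].
The same rule applies at the second boundary: /ʁ/ → [ɢ] next to /c/.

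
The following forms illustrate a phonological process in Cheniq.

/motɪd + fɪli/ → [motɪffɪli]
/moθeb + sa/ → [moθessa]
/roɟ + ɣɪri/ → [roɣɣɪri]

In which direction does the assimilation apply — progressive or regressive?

The segment that alternates is /d/, which surfaces as [f] when adjacent to /f/.
The output [f] is identical to the trigger /f/ — every feature (place, manner, voicing) has been copied — so this is total assimilation.
The remaining alternations confirm this: /b/ → [s] before /s/; /ɟ/ → [ɣ] before /ɣ/ — in each case the output is a copy of the following consonant.
The trigger is the following segment, so the direction is regressive (anticipatory).

regressive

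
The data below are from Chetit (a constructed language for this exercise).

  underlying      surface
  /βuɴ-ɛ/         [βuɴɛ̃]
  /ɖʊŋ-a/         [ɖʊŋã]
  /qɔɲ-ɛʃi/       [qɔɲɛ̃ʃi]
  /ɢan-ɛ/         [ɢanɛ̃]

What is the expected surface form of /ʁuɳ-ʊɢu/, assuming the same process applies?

[ʁuɳʊ̃ɢu]

The data show progressive nasality assimilation (vowel nasalisation): /ɛ/ → [ɛ̃] after /ɴ/; /a/ → [ã] after /ŋ/; /ɛ/ → [ɛ̃] after /ɲ/; /ɛ/ → [ɛ̃] after /n/ — a vowel is nasalised by an immediately preceding nasal consonant.
The vowel /ʊ/ is adjacent to the preceding nasal /ɳ/, so it acquires [+nasal] and surfaces as [ʊ̃].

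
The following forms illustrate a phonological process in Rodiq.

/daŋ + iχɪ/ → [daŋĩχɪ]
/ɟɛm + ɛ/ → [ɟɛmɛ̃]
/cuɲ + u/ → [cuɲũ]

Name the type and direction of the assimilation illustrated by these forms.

The vowel /i/ surfaces as nasalised [ĩ] next to the preceding nasal /ŋ/ — it has acquired the [+nasal] feature of its neighbour.
Likewise in the remaining data: /ɛ/ → [ɛ̃] after /m/; /u/ → [ũ] after /ɲ/ — each time a vowel is nasalised next to a preceding nasal.
Because the conditioning nasal is to the left of the vowel that changes, the process is progressive (perseverative).

progressive nasality assimilation (vowel nasalisation)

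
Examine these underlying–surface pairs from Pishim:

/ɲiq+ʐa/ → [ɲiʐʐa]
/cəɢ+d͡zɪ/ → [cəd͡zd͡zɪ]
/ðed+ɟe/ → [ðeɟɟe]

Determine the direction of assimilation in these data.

regressive

Underlying /q/ is realised as [ʐ] next to /ʐ/; /ʐ/ itself does not change.
The output [ʐ] is identical to the trigger /ʐ/ — every feature (place, manner, voicing) has been copied — so this is total assimilation.
The remaining alternations confirm this: /ɢ/ → [d͡z] before /d͡z/; /d/ → [ɟ] before /ɟ/ — in each case the output is a copy of the following consonant.
The trigger is the following segment, so the direction is regressive (anticipatory).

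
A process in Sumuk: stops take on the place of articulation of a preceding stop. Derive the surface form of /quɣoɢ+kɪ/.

The rule targets /k/ (voiceless velar stop), which sits after the trigger /ɢ/ (uvular).
A voiceless uvular stop is [q], so the surface segment is [q].

[quɣoɢqɪ]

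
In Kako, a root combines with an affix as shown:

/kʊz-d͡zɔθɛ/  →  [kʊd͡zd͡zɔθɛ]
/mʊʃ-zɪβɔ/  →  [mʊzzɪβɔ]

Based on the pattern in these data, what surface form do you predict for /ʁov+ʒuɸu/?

[ʁoʒʒuɸu]

The data show regressive total assimilation (/z/ → [d͡z] before /d͡z/; /ʃ/ → [z] before /z/): in every case the target segment becomes identical to its following neighbour, copying more than a single feature.
/v/ is the segment targeted by the rule; it sits immediately before /ʒ/, so it assimilates completely and surfaces as [ʒ].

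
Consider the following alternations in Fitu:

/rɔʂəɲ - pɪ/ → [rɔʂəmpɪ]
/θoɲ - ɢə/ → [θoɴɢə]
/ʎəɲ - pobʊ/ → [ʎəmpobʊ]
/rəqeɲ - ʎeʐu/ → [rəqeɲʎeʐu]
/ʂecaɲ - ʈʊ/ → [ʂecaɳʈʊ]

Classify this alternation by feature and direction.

The segment that alternates is /ɲ/, which surfaces as [m] when adjacent to /p/.
The change palatal → bilabial matches the place of the following /p/, identifying this as place assimilation.
Manner and voice are unchanged, so the assimilation is partial, not total.
Checking the remaining alternations: /ɲ/ → [ɴ] before /ɢ/ (palatal → uvular, matching uvular); /ɲ/ → [ɳ] before /ʈ/ (palatal → retroflex, matching retroflex) — only place changes, and always toward the following segment.
Nothing changes in [rəqeɲʎeʐu]: there the adjacent consonants already agree in place (/ɲ/ and /ʎ/ are both palatal), so this form is consistent with the same rule.
Since the segment that changes precedes the conditioning segment, the assimilation is regressive.

regressive place assimilation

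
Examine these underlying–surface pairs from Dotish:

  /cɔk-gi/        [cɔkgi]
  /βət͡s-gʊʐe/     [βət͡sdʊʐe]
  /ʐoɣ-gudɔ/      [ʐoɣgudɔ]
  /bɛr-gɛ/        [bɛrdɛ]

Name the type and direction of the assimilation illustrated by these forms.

progressive place assimilation

Underlying /g/ is realised as [d] next to /t͡s/; /t͡s/ itself does not change.
The change velar → alveolar matches the place of the preceding /t͡s/, identifying this as place assimilation.
Manner and voice are unchanged, so the assimilation is partial, not total.
The same holds elsewhere in the data: /g/ → [d] after /r/ (velar → alveolar, matching alveolar) — only place changes, and always toward the preceding segment.
Nothing changes in [cɔkgi], [ʐoɣgudɔ]: there the adjacent consonants already agree in place (/g/ and /k/ are both velar; /g/ and /ɣ/ are both velar), so these forms are consistent with the same rule.
The trigger is the preceding segment, so the direction is progressive (perseverative).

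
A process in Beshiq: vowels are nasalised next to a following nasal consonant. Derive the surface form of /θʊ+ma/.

[θʊ̃ma]

/ʊ/ sits next to the nasal /m/ and is therefore nasalised to [ʊ̃].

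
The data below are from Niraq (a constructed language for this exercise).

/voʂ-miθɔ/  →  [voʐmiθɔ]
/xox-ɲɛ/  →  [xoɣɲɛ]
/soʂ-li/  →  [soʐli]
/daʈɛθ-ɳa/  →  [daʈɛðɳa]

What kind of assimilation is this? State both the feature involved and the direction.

regressive voicing assimilation

Comparing underlying and surface forms, /ʂ/ → [ʐ] is the alternation; the neighbouring /m/ is constant.
The change voiceless → voiced matches the voicing of the following /m/, identifying this as voicing assimilation.
Place and manner are unchanged, so the assimilation is partial, not total.
The same holds elsewhere in the data: /x/ → [ɣ] before /ɲ/ (voiceless → voiced, matching voiced); /ʂ/ → [ʐ] before /l/ (voiceless → voiced, matching voiced); /θ/ → [ð] before /ɳ/ (voiceless → voiced, matching voiced) — only voicing changes, and always toward the following segment.
The trigger is the following segment, so the direction is regressive (anticipatory).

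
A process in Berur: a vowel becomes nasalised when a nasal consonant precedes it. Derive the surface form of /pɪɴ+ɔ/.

[pɪɴɔ̃]

/ɔ/ sits next to the nasal /ɴ/ and is therefore nasalised to [ɔ̃].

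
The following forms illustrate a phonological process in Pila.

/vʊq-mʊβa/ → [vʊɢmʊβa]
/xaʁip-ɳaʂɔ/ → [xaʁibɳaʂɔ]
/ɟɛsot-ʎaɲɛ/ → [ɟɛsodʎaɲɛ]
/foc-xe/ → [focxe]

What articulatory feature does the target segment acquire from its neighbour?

voicing

Comparing underlying and surface forms, /q/ → [ɢ] is the alternation; the neighbouring /m/ is constant.
/q/ is voiceless while /m/ is voiced; the output [ɢ] is voiced, matching the trigger — so the feature that spreads is voicing.
The other alternating forms pattern the same way: /p/ → [b] before /ɳ/ (voiceless → voiced, matching voiced); /t/ → [d] before /ʎ/ (voiceless → voiced, matching voiced) — only voicing changes, and always toward the following segment.
No alternation appears in [focxe]: there the adjacent consonants already agree in voicing (/c/ and /x/ are both voiceless), so this form is consistent with the same rule.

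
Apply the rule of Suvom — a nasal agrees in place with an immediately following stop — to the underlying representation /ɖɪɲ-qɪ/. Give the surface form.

[ɖɪɴqɪ]

The rule targets /ɲ/ (voiced palatal nasal), which sits before the trigger /q/ (uvular).
A voiced uvular nasal is [ɴ], so the surface segment is [ɴ].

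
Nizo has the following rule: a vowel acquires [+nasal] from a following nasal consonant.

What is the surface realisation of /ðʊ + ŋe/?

[ðʊ̃ŋe]

/ʊ/ sits next to the nasal /ŋ/ and is therefore nasalised to [ʊ̃].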